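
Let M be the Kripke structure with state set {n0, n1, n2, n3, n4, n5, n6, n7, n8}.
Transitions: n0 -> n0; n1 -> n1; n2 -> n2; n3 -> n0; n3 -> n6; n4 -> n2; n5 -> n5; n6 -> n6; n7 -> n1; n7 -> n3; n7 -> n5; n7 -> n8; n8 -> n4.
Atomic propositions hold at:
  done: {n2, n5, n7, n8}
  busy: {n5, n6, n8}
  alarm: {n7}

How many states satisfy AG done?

2

AG done: greatest fixpoint, start Z0 = {n2, n5, n7, n8}, keep only states in Sat with every successor in Z. Z1 = {n2, n5}; fixed.
Sat(AG done) = {n2, n5}
|Sat(AG done)| = |{n2, n5}| = 2.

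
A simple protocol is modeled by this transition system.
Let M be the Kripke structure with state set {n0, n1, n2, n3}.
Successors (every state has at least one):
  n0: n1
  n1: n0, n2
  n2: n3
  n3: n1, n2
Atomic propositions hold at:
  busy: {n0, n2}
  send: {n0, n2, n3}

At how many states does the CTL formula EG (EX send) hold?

Sat(EX send) = {s : some successor in {n0, n2, n3}} = {n1, n2, n3}
EG (EX send): greatest fixpoint, start Z0 = {n1, n2, n3}, keep only states in Sat with some successor in Z. Already a fixed point.
Sat(EG (EX send)) = {n1, n2, n3}
|Sat(EG (EX send))| = |{n1, n2, n3}| = 3.

3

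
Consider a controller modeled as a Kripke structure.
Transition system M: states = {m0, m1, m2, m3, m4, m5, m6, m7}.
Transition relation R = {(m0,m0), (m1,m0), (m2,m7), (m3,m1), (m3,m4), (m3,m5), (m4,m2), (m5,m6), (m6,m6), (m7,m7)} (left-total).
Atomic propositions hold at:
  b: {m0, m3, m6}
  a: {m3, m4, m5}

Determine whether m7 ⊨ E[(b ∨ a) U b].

No

Sat(b ∨ a) = {m0, m3, m4, m5, m6}
E[(b ∨ a) U b]: least fixpoint, start Z0 = Sat(b) = {m0, m3, m6}, add states in Sat(b ∨ a) with some successor in Z. Z1 = {m0, m3, m5, m6}; fixed.
Sat(E[(b ∨ a) U b]) = {m0, m3, m5, m6}
m7 ∉ Sat(E[(b ∨ a) U b]) = {m0, m3, m5, m6}, so the formula does not hold at m7.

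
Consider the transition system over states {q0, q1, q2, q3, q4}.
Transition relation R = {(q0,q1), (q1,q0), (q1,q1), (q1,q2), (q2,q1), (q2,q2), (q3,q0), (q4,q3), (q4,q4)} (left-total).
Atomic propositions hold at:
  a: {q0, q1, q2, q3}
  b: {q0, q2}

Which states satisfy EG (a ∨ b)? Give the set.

Sat(a ∨ b) = {q0, q1, q2, q3}
EG (a ∨ b): greatest fixpoint, start Z0 = {q0, q1, q2, q3}, keep only states in Sat with some successor in Z. Already a fixed point.
Sat(EG (a ∨ b)) = {q0, q1, q2, q3}

{q0, q1, q2, q3}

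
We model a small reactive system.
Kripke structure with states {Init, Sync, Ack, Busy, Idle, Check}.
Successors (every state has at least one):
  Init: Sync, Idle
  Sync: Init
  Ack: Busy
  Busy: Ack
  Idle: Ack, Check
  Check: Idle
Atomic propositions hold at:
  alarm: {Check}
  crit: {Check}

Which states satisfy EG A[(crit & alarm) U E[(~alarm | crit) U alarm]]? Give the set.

Sat(crit & alarm) = {Check}
Sat(~alarm) = {Init, Sync, Ack, Busy, Idle}
Sat(~alarm | crit) = {Init, Sync, Ack, Busy, Idle, Check}
E[(~alarm | crit) U alarm]: least fixpoint, start Z0 = Sat(alarm) = {Check}, add states in Sat(~alarm | crit) with some successor in Z. Z1 = {Idle, Check}; Z2 = {Init, Idle, Check}; Z3 = {Init, Sync, Idle, Check}; fixed.
Sat(E[(~alarm | crit) U alarm]) = {Init, Sync, Idle, Check}
A[(crit & alarm) U E[(~alarm | crit) U alarm]]: least fixpoint, start Z0 = Sat(E[(~alarm | crit) U alarm]) = {Init, Sync, Idle, Check}, add states in Sat(crit & alarm) with every successor in Z. Already a fixed point.
Sat(A[(crit & alarm) U E[(~alarm | crit) U alarm]]) = {Init, Sync, Idle, Check}
EG A[(crit & alarm) U E[(~alarm | crit) U alarm]]: greatest fixpoint, start Z0 = {Init, Sync, Idle, Check}, keep only states in Sat with some successor in Z. Already a fixed point.
Sat(EG A[(crit & alarm) U E[(~alarm | crit) U alarm]]) = {Init, Sync, Idle, Check}

{Init, Sync, Idle, Check}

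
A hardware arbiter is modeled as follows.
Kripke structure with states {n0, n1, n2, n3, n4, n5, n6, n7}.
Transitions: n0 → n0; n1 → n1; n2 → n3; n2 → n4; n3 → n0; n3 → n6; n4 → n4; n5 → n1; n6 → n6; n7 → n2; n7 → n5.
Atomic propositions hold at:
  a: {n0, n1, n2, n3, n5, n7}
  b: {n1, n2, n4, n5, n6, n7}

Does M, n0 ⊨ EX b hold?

Sat(EX b) = {s : some successor in {n1, n2, n4, n5, n6, n7}} = {n1, n2, n3, n4, n5, n6, n7}
n0 ∉ Sat(EX b) = {n1, n2, n3, n4, n5, n6, n7}, so the formula does not hold at n0.

No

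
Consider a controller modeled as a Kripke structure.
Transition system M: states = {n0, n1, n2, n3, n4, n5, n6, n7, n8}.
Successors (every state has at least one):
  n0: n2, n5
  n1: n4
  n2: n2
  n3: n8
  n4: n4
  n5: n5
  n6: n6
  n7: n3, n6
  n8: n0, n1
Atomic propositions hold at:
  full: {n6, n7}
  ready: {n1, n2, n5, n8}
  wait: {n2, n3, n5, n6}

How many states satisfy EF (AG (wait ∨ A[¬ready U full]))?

Sat(¬ready) = {n0, n3, n4, n6, n7}
A[¬ready U full]: least fixpoint, start Z0 = Sat(full) = {n6, n7}, add states in Sat(¬ready) with every successor in Z. Already a fixed point.
Sat(A[¬ready U full]) = {n6, n7}
Sat(wait ∨ A[¬ready U full]) = {n2, n3, n5, n6, n7}
AG (wait ∨ A[¬ready U full]): greatest fixpoint, start Z0 = {n2, n3, n5, n6, n7}, keep only states in Sat with every successor in Z. Z1 = {n2, n5, n6, n7}; Z2 = {n2, n5, n6}; fixed.
Sat(AG (wait ∨ A[¬ready U full])) = {n2, n5, n6}
EF (AG (wait ∨ A[¬ready U full])): least fixpoint, start Z0 = {n2, n5, n6}, add states with some successor in Z. Z1 = {n0, n2, n5, n6, n7}; Z2 = {n0, n2, n5, n6, n7, n8}; Z3 = {n0, n2, n3, n5, n6, n7, n8}; fixed.
Sat(EF (AG (wait ∨ A[¬ready U full]))) = {n0, n2, n3, n5, n6, n7, n8}
|Sat(EF (AG (wait ∨ A[¬ready U full])))| = |{n0, n2, n3, n5, n6, n7, n8}| = 7.

7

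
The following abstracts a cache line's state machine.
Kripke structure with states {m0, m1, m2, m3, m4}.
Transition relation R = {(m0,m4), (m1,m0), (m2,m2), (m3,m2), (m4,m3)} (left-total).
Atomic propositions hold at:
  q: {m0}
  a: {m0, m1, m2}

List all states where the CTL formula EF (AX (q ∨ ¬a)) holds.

{m0, m1, m4}

Sat(¬a) = {m3, m4}
Sat(q ∨ ¬a) = {m0, m3, m4}
Sat(AX (q ∨ ¬a)) = {s : every successor in {m0, m3, m4}} = {m0, m1, m4}
EF (AX (q ∨ ¬a)): least fixpoint, start Z0 = {m0, m1, m4}, add states with some successor in Z. Already a fixed point.
Sat(EF (AX (q ∨ ¬a))) = {m0, m1, m4}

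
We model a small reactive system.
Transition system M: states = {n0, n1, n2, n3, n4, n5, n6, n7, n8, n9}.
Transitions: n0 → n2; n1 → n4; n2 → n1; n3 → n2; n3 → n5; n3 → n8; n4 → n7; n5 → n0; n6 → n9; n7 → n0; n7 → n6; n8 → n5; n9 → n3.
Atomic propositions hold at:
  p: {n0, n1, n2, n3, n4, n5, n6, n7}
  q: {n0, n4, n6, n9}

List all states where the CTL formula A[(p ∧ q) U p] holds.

{n0, n1, n2, n3, n4, n5, n6, n7}

Sat(p ∧ q) = {n0, n4, n6}
A[(p ∧ q) U p]: least fixpoint, start Z0 = Sat(p) = {n0, n1, n2, n3, n4, n5, n6, n7}, add states in Sat(p ∧ q) with every successor in Z. Already a fixed point.
Sat(A[(p ∧ q) U p]) = {n0, n1, n2, n3, n4, n5, n6, n7}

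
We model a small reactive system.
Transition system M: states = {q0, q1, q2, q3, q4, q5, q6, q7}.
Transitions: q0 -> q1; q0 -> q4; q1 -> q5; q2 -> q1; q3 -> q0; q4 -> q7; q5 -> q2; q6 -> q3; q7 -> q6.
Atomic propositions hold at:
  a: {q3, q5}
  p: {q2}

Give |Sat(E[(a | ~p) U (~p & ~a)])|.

Sat(~p) = {q0, q1, q3, q4, q5, q6, q7}
Sat(a | ~p) = {q0, q1, q3, q4, q5, q6, q7}
Sat(~a) = {q0, q1, q2, q4, q6, q7}
Sat(~p & ~a) = {q0, q1, q4, q6, q7}
E[(a | ~p) U (~p & ~a)]: least fixpoint, start Z0 = Sat((~p & ~a)) = {q0, q1, q4, q6, q7}, add states in Sat(a | ~p) with some successor in Z. Z1 = {q0, q1, q3, q4, q6, q7}; fixed.
Sat(E[(a | ~p) U (~p & ~a)]) = {q0, q1, q3, q4, q6, q7}
|Sat(E[(a | ~p) U (~p & ~a)])| = |{q0, q1, q3, q4, q6, q7}| = 6.

6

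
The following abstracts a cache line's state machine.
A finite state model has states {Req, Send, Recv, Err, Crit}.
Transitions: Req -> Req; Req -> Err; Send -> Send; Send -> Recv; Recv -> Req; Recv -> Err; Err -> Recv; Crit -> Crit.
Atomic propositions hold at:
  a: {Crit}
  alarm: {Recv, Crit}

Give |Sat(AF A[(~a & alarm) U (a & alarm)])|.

Sat(~a) = {Req, Send, Recv, Err}
Sat(~a & alarm) = {Recv}
Sat(a & alarm) = {Crit}
A[(~a & alarm) U (a & alarm)]: least fixpoint, start Z0 = Sat((a & alarm)) = {Crit}, add states in Sat(~a & alarm) with every successor in Z. Already a fixed point.
Sat(A[(~a & alarm) U (a & alarm)]) = {Crit}
AF A[(~a & alarm) U (a & alarm)]: least fixpoint, start Z0 = {Crit}, add states with every successor in Z. Already a fixed point.
Sat(AF A[(~a & alarm) U (a & alarm)]) = {Crit}
|Sat(AF A[(~a & alarm) U (a & alarm)])| = |{Crit}| = 1.

1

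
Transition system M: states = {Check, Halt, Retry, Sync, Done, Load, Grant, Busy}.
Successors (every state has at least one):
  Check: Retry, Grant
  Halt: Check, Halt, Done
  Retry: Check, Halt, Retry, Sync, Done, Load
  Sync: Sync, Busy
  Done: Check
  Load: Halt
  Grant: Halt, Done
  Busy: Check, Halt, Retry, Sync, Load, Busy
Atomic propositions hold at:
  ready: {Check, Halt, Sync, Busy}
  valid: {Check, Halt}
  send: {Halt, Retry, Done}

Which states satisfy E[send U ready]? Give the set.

{Check, Halt, Retry, Sync, Done, Busy}

E[send U ready]: least fixpoint, start Z0 = Sat(ready) = {Check, Halt, Sync, Busy}, add states in Sat(send) with some successor in Z. Z1 = {Check, Halt, Retry, Sync, Done, Busy}; fixed.
Sat(E[send U ready]) = {Check, Halt, Retry, Sync, Done, Busy}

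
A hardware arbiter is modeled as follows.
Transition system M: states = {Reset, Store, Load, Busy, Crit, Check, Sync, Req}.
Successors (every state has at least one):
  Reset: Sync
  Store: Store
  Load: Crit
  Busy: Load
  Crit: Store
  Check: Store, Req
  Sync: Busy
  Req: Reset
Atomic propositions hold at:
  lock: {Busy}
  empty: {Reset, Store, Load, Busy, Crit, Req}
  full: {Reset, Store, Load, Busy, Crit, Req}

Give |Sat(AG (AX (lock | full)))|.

5

Sat(lock | full) = {Reset, Store, Load, Busy, Crit, Req}
Sat(AX (lock | full)) = {s : every successor in {Reset, Store, Load, Busy, Crit, Req}} = {Store, Load, Busy, Crit, Check, Sync, Req}
AG (AX (lock | full)): greatest fixpoint, start Z0 = {Store, Load, Busy, Crit, Check, Sync, Req}, keep only states in Sat with every successor in Z. Z1 = {Store, Load, Busy, Crit, Check, Sync}; Z2 = {Store, Load, Busy, Crit, Sync}; fixed.
Sat(AG (AX (lock | full))) = {Store, Load, Busy, Crit, Sync}
|Sat(AG (AX (lock | full)))| = |{Store, Load, Busy, Crit, Sync}| = 5.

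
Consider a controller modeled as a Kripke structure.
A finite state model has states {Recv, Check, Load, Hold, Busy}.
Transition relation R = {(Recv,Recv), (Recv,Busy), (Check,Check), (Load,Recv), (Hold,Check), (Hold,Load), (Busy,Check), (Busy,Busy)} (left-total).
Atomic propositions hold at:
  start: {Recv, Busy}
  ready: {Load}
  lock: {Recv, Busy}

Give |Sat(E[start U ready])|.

1

E[start U ready]: least fixpoint, start Z0 = Sat(ready) = {Load}, add states in Sat(start) with some successor in Z. Already a fixed point.
Sat(E[start U ready]) = {Load}
|Sat(E[start U ready])| = |{Load}| = 1.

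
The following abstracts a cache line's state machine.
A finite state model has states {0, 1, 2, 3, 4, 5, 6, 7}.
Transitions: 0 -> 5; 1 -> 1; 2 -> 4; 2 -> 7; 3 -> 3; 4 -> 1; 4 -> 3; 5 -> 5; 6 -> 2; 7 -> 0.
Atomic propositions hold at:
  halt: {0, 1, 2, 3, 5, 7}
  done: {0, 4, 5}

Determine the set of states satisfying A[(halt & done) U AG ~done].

{1, 3}

Sat(halt & done) = {0, 5}
Sat(~done) = {1, 2, 3, 6, 7}
AG ~done: greatest fixpoint, start Z0 = {1, 2, 3, 6, 7}, keep only states in Sat with every successor in Z. Z1 = {1, 3, 6}; Z2 = {1, 3}; fixed.
Sat(AG ~done) = {1, 3}
A[(halt & done) U AG ~done]: least fixpoint, start Z0 = Sat(AG ~done) = {1, 3}, add states in Sat(halt & done) with every successor in Z. Already a fixed point.
Sat(A[(halt & done) U AG ~done]) = {1, 3}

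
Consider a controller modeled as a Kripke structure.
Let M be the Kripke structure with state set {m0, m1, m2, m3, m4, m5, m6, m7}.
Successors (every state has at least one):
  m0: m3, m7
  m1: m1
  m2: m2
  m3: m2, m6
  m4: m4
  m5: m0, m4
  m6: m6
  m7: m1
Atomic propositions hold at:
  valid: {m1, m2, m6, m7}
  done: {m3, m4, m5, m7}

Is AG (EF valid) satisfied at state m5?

EF valid: least fixpoint, start Z0 = {m1, m2, m6, m7}, add states with some successor in Z. Z1 = {m0, m1, m2, m3, m6, m7}; Z2 = {m0, m1, m2, m3, m5, m6, m7}; fixed.
Sat(EF valid) = {m0, m1, m2, m3, m5, m6, m7}
AG (EF valid): greatest fixpoint, start Z0 = {m0, m1, m2, m3, m5, m6, m7}, keep only states in Sat with every successor in Z. Z1 = {m0, m1, m2, m3, m6, m7}; fixed.
Sat(AG (EF valid)) = {m0, m1, m2, m3, m6, m7}
m5 ∉ Sat(AG (EF valid)) = {m0, m1, m2, m3, m6, m7}, so the formula does not hold at m5.

No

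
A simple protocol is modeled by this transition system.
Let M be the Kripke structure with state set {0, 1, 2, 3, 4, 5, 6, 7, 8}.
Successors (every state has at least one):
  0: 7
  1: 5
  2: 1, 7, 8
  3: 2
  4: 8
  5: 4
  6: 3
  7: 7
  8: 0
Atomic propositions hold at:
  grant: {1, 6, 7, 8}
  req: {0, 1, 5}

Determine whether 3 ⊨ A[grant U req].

A[grant U req]: least fixpoint, start Z0 = Sat(req) = {0, 1, 5}, add states in Sat(grant) with every successor in Z. Z1 = {0, 1, 5, 8}; fixed.
Sat(A[grant U req]) = {0, 1, 5, 8}
3 ∉ Sat(A[grant U req]) = {0, 1, 5, 8}, so the formula does not hold at 3.

No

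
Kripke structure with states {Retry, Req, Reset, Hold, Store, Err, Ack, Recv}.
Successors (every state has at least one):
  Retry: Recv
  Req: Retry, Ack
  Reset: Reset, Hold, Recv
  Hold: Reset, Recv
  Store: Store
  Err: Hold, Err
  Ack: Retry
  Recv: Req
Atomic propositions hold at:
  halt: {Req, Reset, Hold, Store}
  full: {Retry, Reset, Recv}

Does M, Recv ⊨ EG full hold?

No

EG full: greatest fixpoint, start Z0 = {Retry, Reset, Recv}, keep only states in Sat with some successor in Z. Z1 = {Retry, Reset}; Z2 = {Reset}; fixed.
Sat(EG full) = {Reset}
Recv ∉ Sat(EG full) = {Reset}, so the formula does not hold at Recv.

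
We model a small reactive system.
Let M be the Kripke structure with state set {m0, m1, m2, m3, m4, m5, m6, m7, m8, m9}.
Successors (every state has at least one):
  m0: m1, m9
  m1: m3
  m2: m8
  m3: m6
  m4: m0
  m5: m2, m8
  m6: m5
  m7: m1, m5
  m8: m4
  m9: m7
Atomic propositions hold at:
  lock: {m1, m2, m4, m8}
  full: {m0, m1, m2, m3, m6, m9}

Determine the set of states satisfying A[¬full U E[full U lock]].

{m0, m1, m2, m4, m5, m7, m8}

Sat(¬full) = {m4, m5, m7, m8}
E[full U lock]: least fixpoint, start Z0 = Sat(lock) = {m1, m2, m4, m8}, add states in Sat(full) with some successor in Z. Z1 = {m0, m1, m2, m4, m8}; fixed.
Sat(E[full U lock]) = {m0, m1, m2, m4, m8}
A[¬full U E[full U lock]]: least fixpoint, start Z0 = Sat(E[full U lock]) = {m0, m1, m2, m4, m8}, add states in Sat(¬full) with every successor in Z. Z1 = {m0, m1, m2, m4, m5, m8}; Z2 = {m0, m1, m2, m4, m5, m7, m8}; fixed.
Sat(A[¬full U E[full U lock]]) = {m0, m1, m2, m4, m5, m7, m8}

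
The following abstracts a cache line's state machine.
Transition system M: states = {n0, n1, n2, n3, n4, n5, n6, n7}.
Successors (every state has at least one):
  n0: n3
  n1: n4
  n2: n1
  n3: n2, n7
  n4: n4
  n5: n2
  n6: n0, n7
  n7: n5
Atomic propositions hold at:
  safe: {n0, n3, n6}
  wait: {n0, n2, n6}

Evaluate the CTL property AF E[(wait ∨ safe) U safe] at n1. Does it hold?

Sat(wait ∨ safe) = {n0, n2, n3, n6}
E[(wait ∨ safe) U safe]: least fixpoint, start Z0 = Sat(safe) = {n0, n3, n6}, add states in Sat(wait ∨ safe) with some successor in Z. Already a fixed point.
Sat(E[(wait ∨ safe) U safe]) = {n0, n3, n6}
AF E[(wait ∨ safe) U safe]: least fixpoint, start Z0 = {n0, n3, n6}, add states with every successor in Z. Already a fixed point.
Sat(AF E[(wait ∨ safe) U safe]) = {n0, n3, n6}
n1 ∉ Sat(AF E[(wait ∨ safe) U safe]) = {n0, n3, n6}, so the formula does not hold at n1.

No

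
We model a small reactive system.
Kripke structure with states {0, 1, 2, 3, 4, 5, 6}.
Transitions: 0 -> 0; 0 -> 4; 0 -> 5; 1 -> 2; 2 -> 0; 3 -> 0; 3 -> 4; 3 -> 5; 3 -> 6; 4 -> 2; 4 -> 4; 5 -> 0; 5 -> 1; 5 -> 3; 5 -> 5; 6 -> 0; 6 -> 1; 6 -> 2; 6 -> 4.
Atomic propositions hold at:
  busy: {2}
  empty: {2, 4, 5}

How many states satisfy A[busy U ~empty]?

Sat(~empty) = {0, 1, 3, 6}
A[busy U ~empty]: least fixpoint, start Z0 = Sat(~empty) = {0, 1, 3, 6}, add states in Sat(busy) with every successor in Z. Z1 = {0, 1, 2, 3, 6}; fixed.
Sat(A[busy U ~empty]) = {0, 1, 2, 3, 6}
|Sat(A[busy U ~empty])| = |{0, 1, 2, 3, 6}| = 5.

5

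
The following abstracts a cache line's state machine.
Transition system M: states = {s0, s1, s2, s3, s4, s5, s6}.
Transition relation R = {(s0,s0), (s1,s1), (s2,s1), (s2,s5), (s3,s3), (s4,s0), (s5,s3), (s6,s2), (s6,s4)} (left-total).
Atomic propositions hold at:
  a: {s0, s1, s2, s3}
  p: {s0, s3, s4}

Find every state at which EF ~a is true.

{s2, s4, s5, s6}

Sat(~a) = {s4, s5, s6}
EF ~a: least fixpoint, start Z0 = {s4, s5, s6}, add states with some successor in Z. Z1 = {s2, s4, s5, s6}; fixed.
Sat(EF ~a) = {s2, s4, s5, s6}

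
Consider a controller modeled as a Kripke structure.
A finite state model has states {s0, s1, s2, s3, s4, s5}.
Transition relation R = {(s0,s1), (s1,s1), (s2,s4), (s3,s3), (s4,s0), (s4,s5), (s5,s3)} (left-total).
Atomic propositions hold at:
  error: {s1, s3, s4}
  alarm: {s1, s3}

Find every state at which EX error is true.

{s0, s1, s2, s3, s5}

Sat(EX error) = {s : some successor in {s1, s3, s4}} = {s0, s1, s2, s3, s5}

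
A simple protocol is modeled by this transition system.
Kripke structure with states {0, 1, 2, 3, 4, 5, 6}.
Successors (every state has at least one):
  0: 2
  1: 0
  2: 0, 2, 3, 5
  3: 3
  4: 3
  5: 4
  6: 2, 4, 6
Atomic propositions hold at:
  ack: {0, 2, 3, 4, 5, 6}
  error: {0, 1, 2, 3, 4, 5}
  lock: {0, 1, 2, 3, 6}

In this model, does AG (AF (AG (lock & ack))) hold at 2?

No

Sat(lock & ack) = {0, 2, 3, 6}
AG (lock & ack): greatest fixpoint, start Z0 = {0, 2, 3, 6}, keep only states in Sat with every successor in Z. Z1 = {0, 3}; Z2 = {3}; fixed.
Sat(AG (lock & ack)) = {3}
AF (AG (lock & ack)): least fixpoint, start Z0 = {3}, add states with every successor in Z. Z1 = {3, 4}; Z2 = {3, 4, 5}; fixed.
Sat(AF (AG (lock & ack))) = {3, 4, 5}
AG (AF (AG (lock & ack))): greatest fixpoint, start Z0 = {3, 4, 5}, keep only states in Sat with every successor in Z. Already a fixed point.
Sat(AG (AF (AG (lock & ack)))) = {3, 4, 5}
2 ∉ Sat(AG (AF (AG (lock & ack)))) = {3, 4, 5}, so the formula does not hold at 2.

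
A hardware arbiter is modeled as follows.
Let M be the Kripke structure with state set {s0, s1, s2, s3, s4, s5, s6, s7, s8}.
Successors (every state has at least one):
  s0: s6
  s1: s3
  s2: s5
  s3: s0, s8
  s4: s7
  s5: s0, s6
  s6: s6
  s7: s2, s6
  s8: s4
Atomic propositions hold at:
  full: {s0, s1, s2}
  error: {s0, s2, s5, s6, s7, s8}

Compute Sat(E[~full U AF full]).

{s0, s1, s2, s3, s4, s5, s7, s8}

Sat(~full) = {s3, s4, s5, s6, s7, s8}
AF full: least fixpoint, start Z0 = {s0, s1, s2}, add states with every successor in Z. Already a fixed point.
Sat(AF full) = {s0, s1, s2}
E[~full U AF full]: least fixpoint, start Z0 = Sat(AF full) = {s0, s1, s2}, add states in Sat(~full) with some successor in Z. Z1 = {s0, s1, s2, s3, s5, s7}; Z2 = {s0, s1, s2, s3, s4, s5, s7}; Z3 = {s0, s1, s2, s3, s4, s5, s7, s8}; fixed.
Sat(E[~full U AF full]) = {s0, s1, s2, s3, s4, s5, s7, s8}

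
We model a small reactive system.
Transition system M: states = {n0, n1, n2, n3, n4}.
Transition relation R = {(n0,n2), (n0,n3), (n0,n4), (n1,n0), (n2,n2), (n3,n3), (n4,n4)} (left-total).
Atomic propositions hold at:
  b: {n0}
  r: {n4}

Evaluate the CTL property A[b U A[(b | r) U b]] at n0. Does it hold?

Yes

Sat(b | r) = {n0, n4}
A[(b | r) U b]: least fixpoint, start Z0 = Sat(b) = {n0}, add states in Sat(b | r) with every successor in Z. Already a fixed point.
Sat(A[(b | r) U b]) = {n0}
A[b U A[(b | r) U b]]: least fixpoint, start Z0 = Sat(A[(b | r) U b]) = {n0}, add states in Sat(b) with every successor in Z. Already a fixed point.
Sat(A[b U A[(b | r) U b]]) = {n0}
n0 ∈ Sat(A[b U A[(b | r) U b]]) = {n0}, so the formula holds at n0.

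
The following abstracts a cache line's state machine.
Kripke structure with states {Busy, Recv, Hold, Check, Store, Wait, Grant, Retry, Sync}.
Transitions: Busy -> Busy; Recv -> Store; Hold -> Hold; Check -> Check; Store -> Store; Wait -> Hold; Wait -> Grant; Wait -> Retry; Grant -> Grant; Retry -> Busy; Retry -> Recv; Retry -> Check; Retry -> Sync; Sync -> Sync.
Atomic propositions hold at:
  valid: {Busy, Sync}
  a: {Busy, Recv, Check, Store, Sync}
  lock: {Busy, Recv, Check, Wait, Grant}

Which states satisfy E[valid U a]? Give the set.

E[valid U a]: least fixpoint, start Z0 = Sat(a) = {Busy, Recv, Check, Store, Sync}, add states in Sat(valid) with some successor in Z. Already a fixed point.
Sat(E[valid U a]) = {Busy, Recv, Check, Store, Sync}

{Busy, Recv, Check, Store, Sync}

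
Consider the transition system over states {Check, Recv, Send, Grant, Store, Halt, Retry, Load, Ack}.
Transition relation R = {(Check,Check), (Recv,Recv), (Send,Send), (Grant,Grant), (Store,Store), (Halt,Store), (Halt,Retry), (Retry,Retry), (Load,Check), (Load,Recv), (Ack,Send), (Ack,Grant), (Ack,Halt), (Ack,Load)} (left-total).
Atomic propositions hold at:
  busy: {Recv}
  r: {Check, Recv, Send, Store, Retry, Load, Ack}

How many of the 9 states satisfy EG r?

7

EG r: greatest fixpoint, start Z0 = {Check, Recv, Send, Store, Retry, Load, Ack}, keep only states in Sat with some successor in Z. Already a fixed point.
Sat(EG r) = {Check, Recv, Send, Store, Retry, Load, Ack}
|Sat(EG r)| = |{Check, Recv, Send, Store, Retry, Load, Ack}| = 7.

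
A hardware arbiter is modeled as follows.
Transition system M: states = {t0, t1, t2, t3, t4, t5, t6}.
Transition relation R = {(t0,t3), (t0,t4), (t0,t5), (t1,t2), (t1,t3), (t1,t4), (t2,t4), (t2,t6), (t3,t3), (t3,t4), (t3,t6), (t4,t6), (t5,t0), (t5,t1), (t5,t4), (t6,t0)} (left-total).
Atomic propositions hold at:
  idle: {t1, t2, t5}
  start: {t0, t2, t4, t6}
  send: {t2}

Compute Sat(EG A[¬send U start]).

{t0, t2, t4, t6}

Sat(¬send) = {t0, t1, t3, t4, t5, t6}
A[¬send U start]: least fixpoint, start Z0 = Sat(start) = {t0, t2, t4, t6}, add states in Sat(¬send) with every successor in Z. Already a fixed point.
Sat(A[¬send U start]) = {t0, t2, t4, t6}
EG A[¬send U start]: greatest fixpoint, start Z0 = {t0, t2, t4, t6}, keep only states in Sat with some successor in Z. Already a fixed point.
Sat(EG A[¬send U start]) = {t0, t2, t4, t6}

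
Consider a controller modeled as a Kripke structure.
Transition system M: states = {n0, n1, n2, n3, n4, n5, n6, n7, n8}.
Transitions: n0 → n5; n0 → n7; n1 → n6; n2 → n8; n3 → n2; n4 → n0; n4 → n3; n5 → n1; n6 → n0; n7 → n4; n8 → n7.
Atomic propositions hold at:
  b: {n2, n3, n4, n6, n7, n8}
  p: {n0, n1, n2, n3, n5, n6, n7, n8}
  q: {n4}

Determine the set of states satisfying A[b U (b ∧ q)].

{n2, n3, n4, n7, n8}

Sat(b ∧ q) = {n4}
A[b U (b ∧ q)]: least fixpoint, start Z0 = Sat((b ∧ q)) = {n4}, add states in Sat(b) with every successor in Z. Z1 = {n4, n7}; Z2 = {n4, n7, n8}; Z3 = {n2, n4, n7, n8}; Z4 = {n2, n3, n4, n7, n8}; fixed.
Sat(A[b U (b ∧ q)]) = {n2, n3, n4, n7, n8}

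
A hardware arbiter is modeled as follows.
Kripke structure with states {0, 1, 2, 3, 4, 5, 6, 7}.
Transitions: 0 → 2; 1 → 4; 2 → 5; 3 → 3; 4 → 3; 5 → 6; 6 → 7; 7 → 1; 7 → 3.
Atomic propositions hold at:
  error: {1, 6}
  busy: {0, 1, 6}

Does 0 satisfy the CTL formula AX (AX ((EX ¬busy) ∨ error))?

Sat(¬busy) = {2, 3, 4, 5, 7}
Sat(EX ¬busy) = {s : some successor in {2, 3, 4, 5, 7}} = {0, 1, 2, 3, 4, 6, 7}
Sat((EX ¬busy) ∨ error) = {0, 1, 2, 3, 4, 6, 7}
Sat(AX ((EX ¬busy) ∨ error)) = {s : every successor in {0, 1, 2, 3, 4, 6, 7}} = {0, 1, 3, 4, 5, 6, 7}
Sat(AX (AX ((EX ¬busy) ∨ error))) = {s : every successor in {0, 1, 3, 4, 5, 6, 7}} = {1, 2, 3, 4, 5, 6, 7}
0 ∉ Sat(AX (AX ((EX ¬busy) ∨ error))) = {1, 2, 3, 4, 5, 6, 7}, so the formula does not hold at 0.

No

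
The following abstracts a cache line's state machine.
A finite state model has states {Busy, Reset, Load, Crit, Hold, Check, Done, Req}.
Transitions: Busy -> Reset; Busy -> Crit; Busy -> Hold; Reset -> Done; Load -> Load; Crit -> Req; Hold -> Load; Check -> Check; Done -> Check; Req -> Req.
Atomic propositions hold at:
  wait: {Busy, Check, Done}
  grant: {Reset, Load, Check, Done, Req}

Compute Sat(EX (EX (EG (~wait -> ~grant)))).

{Busy, Reset, Check, Done}

Sat(~wait) = {Reset, Load, Crit, Hold, Req}
Sat(~grant) = {Busy, Crit, Hold}
Sat(~wait -> ~grant) = {Busy, Crit, Hold, Check, Done}
EG (~wait -> ~grant): greatest fixpoint, start Z0 = {Busy, Crit, Hold, Check, Done}, keep only states in Sat with some successor in Z. Z1 = {Busy, Check, Done}; Z2 = {Check, Done}; fixed.
Sat(EG (~wait -> ~grant)) = {Check, Done}
Sat(EX (EG (~wait -> ~grant))) = {s : some successor in {Check, Done}} = {Reset, Check, Done}
Sat(EX (EX (EG (~wait -> ~grant)))) = {s : some successor in {Reset, Check, Done}} = {Busy, Reset, Check, Done}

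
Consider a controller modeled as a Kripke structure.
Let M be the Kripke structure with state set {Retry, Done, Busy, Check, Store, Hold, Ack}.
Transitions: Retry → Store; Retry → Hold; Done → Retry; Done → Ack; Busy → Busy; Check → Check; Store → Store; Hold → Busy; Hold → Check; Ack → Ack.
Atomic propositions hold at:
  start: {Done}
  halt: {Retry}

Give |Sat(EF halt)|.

2

EF halt: least fixpoint, start Z0 = {Retry}, add states with some successor in Z. Z1 = {Retry, Done}; fixed.
Sat(EF halt) = {Retry, Done}
|Sat(EF halt)| = |{Retry, Done}| = 2.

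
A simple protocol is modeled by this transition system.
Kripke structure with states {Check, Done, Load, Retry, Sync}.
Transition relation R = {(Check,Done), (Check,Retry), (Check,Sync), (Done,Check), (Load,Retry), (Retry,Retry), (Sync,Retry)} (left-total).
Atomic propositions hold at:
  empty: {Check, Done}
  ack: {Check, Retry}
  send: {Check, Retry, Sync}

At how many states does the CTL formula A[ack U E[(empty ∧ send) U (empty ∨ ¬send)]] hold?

Sat(empty ∧ send) = {Check}
Sat(¬send) = {Done, Load}
Sat(empty ∨ ¬send) = {Check, Done, Load}
E[(empty ∧ send) U (empty ∨ ¬send)]: least fixpoint, start Z0 = Sat((empty ∨ ¬send)) = {Check, Done, Load}, add states in Sat(empty ∧ send) with some successor in Z. Already a fixed point.
Sat(E[(empty ∧ send) U (empty ∨ ¬send)]) = {Check, Done, Load}
A[ack U E[(empty ∧ send) U (empty ∨ ¬send)]]: least fixpoint, start Z0 = Sat(E[(empty ∧ send) U (empty ∨ ¬send)]) = {Check, Done, Load}, add states in Sat(ack) with every successor in Z. Already a fixed point.
Sat(A[ack U E[(empty ∧ send) U (empty ∨ ¬send)]]) = {Check, Done, Load}
|Sat(A[ack U E[(empty ∧ send) U (empty ∨ ¬send)]])| = |{Check, Done, Load}| = 3.

3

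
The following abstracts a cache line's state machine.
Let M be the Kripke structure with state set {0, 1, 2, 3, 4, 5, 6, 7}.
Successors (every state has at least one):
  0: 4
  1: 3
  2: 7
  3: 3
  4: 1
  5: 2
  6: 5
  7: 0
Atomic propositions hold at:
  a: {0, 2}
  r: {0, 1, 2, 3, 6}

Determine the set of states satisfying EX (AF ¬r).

{0, 2, 5, 6, 7}

Sat(¬r) = {4, 5, 7}
AF ¬r: least fixpoint, start Z0 = {4, 5, 7}, add states with every successor in Z. Z1 = {0, 2, 4, 5, 6, 7}; fixed.
Sat(AF ¬r) = {0, 2, 4, 5, 6, 7}
Sat(EX (AF ¬r)) = {s : some successor in {0, 2, 4, 5, 6, 7}} = {0, 2, 5, 6, 7}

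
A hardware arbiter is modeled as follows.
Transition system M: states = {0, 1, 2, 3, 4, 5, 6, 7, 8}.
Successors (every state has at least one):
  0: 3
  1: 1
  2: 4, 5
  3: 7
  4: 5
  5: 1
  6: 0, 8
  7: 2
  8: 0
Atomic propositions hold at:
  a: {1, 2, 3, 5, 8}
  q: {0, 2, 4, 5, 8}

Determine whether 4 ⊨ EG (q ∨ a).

Sat(q ∨ a) = {0, 1, 2, 3, 4, 5, 8}
EG (q ∨ a): greatest fixpoint, start Z0 = {0, 1, 2, 3, 4, 5, 8}, keep only states in Sat with some successor in Z. Z1 = {0, 1, 2, 4, 5, 8}; Z2 = {1, 2, 4, 5, 8}; Z3 = {1, 2, 4, 5}; fixed.
Sat(EG (q ∨ a)) = {1, 2, 4, 5}
4 ∈ Sat(EG (q ∨ a)) = {1, 2, 4, 5}, so the formula holds at 4.

Yes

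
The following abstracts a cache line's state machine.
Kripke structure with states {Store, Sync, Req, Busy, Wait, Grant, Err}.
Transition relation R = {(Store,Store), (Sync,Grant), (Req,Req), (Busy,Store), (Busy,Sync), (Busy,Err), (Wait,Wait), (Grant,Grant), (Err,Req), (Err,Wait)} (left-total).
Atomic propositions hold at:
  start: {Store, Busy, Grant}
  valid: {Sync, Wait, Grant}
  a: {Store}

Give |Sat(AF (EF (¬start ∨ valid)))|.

Sat(¬start) = {Sync, Req, Wait, Err}
Sat(¬start ∨ valid) = {Sync, Req, Wait, Grant, Err}
EF (¬start ∨ valid): least fixpoint, start Z0 = {Sync, Req, Wait, Grant, Err}, add states with some successor in Z. Z1 = {Sync, Req, Busy, Wait, Grant, Err}; fixed.
Sat(EF (¬start ∨ valid)) = {Sync, Req, Busy, Wait, Grant, Err}
AF (EF (¬start ∨ valid)): least fixpoint, start Z0 = {Sync, Req, Busy, Wait, Grant, Err}, add states with every successor in Z. Already a fixed point.
Sat(AF (EF (¬start ∨ valid))) = {Sync, Req, Busy, Wait, Grant, Err}
|Sat(AF (EF (¬start ∨ valid)))| = |{Sync, Req, Busy, Wait, Grant, Err}| = 6.

6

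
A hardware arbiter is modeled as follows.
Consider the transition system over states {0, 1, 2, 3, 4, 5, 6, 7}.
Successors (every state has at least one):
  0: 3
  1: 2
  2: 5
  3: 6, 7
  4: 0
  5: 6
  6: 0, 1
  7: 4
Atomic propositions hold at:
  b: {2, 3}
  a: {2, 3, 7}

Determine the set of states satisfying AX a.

{0, 1}

Sat(AX a) = {s : every successor in {2, 3, 7}} = {0, 1}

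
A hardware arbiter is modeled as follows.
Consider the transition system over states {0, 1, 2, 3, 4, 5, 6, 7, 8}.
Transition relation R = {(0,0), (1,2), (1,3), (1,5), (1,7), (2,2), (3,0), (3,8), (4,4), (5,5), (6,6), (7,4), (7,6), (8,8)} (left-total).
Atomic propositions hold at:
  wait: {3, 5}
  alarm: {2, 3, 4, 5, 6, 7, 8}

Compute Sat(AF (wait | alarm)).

Sat(wait | alarm) = {2, 3, 4, 5, 6, 7, 8}
AF (wait | alarm): least fixpoint, start Z0 = {2, 3, 4, 5, 6, 7, 8}, add states with every successor in Z. Z1 = {1, 2, 3, 4, 5, 6, 7, 8}; fixed.
Sat(AF (wait | alarm)) = {1, 2, 3, 4, 5, 6, 7, 8}

{1, 2, 3, 4, 5, 6, 7, 8}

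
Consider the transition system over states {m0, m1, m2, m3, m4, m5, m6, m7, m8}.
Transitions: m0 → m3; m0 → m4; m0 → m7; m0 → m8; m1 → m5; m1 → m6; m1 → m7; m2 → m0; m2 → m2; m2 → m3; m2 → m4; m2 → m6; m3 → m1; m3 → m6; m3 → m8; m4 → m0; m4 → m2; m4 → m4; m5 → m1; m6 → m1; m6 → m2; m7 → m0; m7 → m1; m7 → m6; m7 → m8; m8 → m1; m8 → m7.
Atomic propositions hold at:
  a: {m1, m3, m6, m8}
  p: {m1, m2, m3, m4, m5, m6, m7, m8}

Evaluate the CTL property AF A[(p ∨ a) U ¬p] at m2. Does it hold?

Sat(p ∨ a) = {m1, m2, m3, m4, m5, m6, m7, m8}
Sat(¬p) = {m0}
A[(p ∨ a) U ¬p]: least fixpoint, start Z0 = Sat(¬p) = {m0}, add states in Sat(p ∨ a) with every successor in Z. Already a fixed point.
Sat(A[(p ∨ a) U ¬p]) = {m0}
AF A[(p ∨ a) U ¬p]: least fixpoint, start Z0 = {m0}, add states with every successor in Z. Already a fixed point.
Sat(AF A[(p ∨ a) U ¬p]) = {m0}
m2 ∉ Sat(AF A[(p ∨ a) U ¬p]) = {m0}, so the formula does not hold at m2.

No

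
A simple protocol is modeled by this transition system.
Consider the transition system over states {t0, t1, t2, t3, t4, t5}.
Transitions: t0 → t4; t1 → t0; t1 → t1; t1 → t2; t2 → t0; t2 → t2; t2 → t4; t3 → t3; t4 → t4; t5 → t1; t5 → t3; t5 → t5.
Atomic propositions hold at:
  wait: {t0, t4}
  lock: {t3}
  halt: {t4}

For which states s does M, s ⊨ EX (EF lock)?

{t3, t5}

EF lock: least fixpoint, start Z0 = {t3}, add states with some successor in Z. Z1 = {t3, t5}; fixed.
Sat(EF lock) = {t3, t5}
Sat(EX (EF lock)) = {s : some successor in {t3, t5}} = {t3, t5}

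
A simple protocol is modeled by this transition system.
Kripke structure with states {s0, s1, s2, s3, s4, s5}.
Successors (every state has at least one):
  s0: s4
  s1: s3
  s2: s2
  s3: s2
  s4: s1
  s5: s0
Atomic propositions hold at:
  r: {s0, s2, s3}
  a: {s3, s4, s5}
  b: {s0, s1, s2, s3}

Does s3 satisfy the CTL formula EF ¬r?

No

Sat(¬r) = {s1, s4, s5}
EF ¬r: least fixpoint, start Z0 = {s1, s4, s5}, add states with some successor in Z. Z1 = {s0, s1, s4, s5}; fixed.
Sat(EF ¬r) = {s0, s1, s4, s5}
s3 ∉ Sat(EF ¬r) = {s0, s1, s4, s5}, so the formula does not hold at s3.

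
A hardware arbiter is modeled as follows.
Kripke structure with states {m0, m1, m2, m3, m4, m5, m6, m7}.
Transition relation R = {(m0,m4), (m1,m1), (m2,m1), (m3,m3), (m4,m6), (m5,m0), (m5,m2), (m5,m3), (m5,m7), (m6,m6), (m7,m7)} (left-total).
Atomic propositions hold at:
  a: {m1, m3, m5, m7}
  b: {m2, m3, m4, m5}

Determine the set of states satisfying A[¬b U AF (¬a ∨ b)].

{m0, m2, m3, m4, m5, m6}

Sat(¬b) = {m0, m1, m6, m7}
Sat(¬a) = {m0, m2, m4, m6}
Sat(¬a ∨ b) = {m0, m2, m3, m4, m5, m6}
AF (¬a ∨ b): least fixpoint, start Z0 = {m0, m2, m3, m4, m5, m6}, add states with every successor in Z. Already a fixed point.
Sat(AF (¬a ∨ b)) = {m0, m2, m3, m4, m5, m6}
A[¬b U AF (¬a ∨ b)]: least fixpoint, start Z0 = Sat(AF (¬a ∨ b)) = {m0, m2, m3, m4, m5, m6}, add states in Sat(¬b) with every successor in Z. Already a fixed point.
Sat(A[¬b U AF (¬a ∨ b)]) = {m0, m2, m3, m4, m5, m6}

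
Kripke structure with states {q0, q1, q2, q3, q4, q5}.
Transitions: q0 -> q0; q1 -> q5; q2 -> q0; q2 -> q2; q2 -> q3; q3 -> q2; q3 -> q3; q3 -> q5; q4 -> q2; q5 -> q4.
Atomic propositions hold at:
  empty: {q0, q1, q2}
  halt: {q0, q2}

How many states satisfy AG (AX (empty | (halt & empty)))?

Sat(halt & empty) = {q0, q2}
Sat(empty | (halt & empty)) = {q0, q1, q2}
Sat(AX (empty | (halt & empty))) = {s : every successor in {q0, q1, q2}} = {q0, q4}
AG (AX (empty | (halt & empty))): greatest fixpoint, start Z0 = {q0, q4}, keep only states in Sat with every successor in Z. Z1 = {q0}; fixed.
Sat(AG (AX (empty | (halt & empty)))) = {q0}
|Sat(AG (AX (empty | (halt & empty))))| = |{q0}| = 1.

1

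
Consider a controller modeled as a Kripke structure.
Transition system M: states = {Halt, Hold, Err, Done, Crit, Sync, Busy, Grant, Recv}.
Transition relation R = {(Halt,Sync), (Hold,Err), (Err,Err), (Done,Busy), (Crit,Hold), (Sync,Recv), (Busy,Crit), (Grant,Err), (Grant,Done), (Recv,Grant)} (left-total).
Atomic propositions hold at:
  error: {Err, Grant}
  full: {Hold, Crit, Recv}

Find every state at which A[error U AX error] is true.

Sat(AX error) = {s : every successor in {Err, Grant}} = {Hold, Err, Recv}
A[error U AX error]: least fixpoint, start Z0 = Sat(AX error) = {Hold, Err, Recv}, add states in Sat(error) with every successor in Z. Already a fixed point.
Sat(A[error U AX error]) = {Hold, Err, Recv}

{Hold, Err, Recv}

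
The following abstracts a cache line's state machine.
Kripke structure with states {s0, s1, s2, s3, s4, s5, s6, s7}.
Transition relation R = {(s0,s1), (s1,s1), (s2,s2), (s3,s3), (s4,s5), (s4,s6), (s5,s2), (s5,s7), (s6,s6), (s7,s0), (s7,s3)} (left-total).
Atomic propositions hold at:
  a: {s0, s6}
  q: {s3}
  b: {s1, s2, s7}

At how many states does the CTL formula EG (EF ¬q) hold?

7

Sat(¬q) = {s0, s1, s2, s4, s5, s6, s7}
EF ¬q: least fixpoint, start Z0 = {s0, s1, s2, s4, s5, s6, s7}, add states with some successor in Z. Already a fixed point.
Sat(EF ¬q) = {s0, s1, s2, s4, s5, s6, s7}
EG (EF ¬q): greatest fixpoint, start Z0 = {s0, s1, s2, s4, s5, s6, s7}, keep only states in Sat with some successor in Z. Already a fixed point.
Sat(EG (EF ¬q)) = {s0, s1, s2, s4, s5, s6, s7}
|Sat(EG (EF ¬q))| = |{s0, s1, s2, s4, s5, s6, s7}| = 7.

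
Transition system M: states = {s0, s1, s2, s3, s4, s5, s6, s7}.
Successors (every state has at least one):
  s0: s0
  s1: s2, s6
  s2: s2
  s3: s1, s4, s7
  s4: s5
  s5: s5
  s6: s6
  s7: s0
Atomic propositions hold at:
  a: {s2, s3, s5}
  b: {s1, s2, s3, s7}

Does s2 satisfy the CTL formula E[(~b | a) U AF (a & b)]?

Sat(~b) = {s0, s4, s5, s6}
Sat(~b | a) = {s0, s2, s3, s4, s5, s6}
Sat(a & b) = {s2, s3}
AF (a & b): least fixpoint, start Z0 = {s2, s3}, add states with every successor in Z. Already a fixed point.
Sat(AF (a & b)) = {s2, s3}
E[(~b | a) U AF (a & b)]: least fixpoint, start Z0 = Sat(AF (a & b)) = {s2, s3}, add states in Sat(~b | a) with some successor in Z. Already a fixed point.
Sat(E[(~b | a) U AF (a & b)]) = {s2, s3}
s2 ∈ Sat(E[(~b | a) U AF (a & b)]) = {s2, s3}, so the formula holds at s2.

Yes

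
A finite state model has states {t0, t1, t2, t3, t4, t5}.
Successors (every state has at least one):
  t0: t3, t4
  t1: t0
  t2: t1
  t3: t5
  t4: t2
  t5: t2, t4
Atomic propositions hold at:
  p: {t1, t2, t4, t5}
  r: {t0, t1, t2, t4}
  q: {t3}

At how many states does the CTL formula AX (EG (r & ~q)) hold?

Sat(~q) = {t0, t1, t2, t4, t5}
Sat(r & ~q) = {t0, t1, t2, t4}
EG (r & ~q): greatest fixpoint, start Z0 = {t0, t1, t2, t4}, keep only states in Sat with some successor in Z. Already a fixed point.
Sat(EG (r & ~q)) = {t0, t1, t2, t4}
Sat(AX (EG (r & ~q))) = {s : every successor in {t0, t1, t2, t4}} = {t1, t2, t4, t5}
|Sat(AX (EG (r & ~q)))| = |{t1, t2, t4, t5}| = 4.

4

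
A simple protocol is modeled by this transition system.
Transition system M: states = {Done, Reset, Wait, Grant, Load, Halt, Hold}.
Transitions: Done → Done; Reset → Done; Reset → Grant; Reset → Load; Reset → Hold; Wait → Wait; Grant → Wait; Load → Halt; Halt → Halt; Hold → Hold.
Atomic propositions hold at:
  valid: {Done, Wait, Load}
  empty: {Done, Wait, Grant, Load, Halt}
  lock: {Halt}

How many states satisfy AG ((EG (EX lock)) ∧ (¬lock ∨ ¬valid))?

Sat(EX lock) = {s : some successor in {Halt}} = {Load, Halt}
EG (EX lock): greatest fixpoint, start Z0 = {Load, Halt}, keep only states in Sat with some successor in Z. Already a fixed point.
Sat(EG (EX lock)) = {Load, Halt}
Sat(¬lock) = {Done, Reset, Wait, Grant, Load, Hold}
Sat(¬valid) = {Reset, Grant, Halt, Hold}
Sat(¬lock ∨ ¬valid) = {Done, Reset, Wait, Grant, Load, Halt, Hold}
Sat((EG (EX lock)) ∧ (¬lock ∨ ¬valid)) = {Load, Halt}
AG ((EG (EX lock)) ∧ (¬lock ∨ ¬valid)): greatest fixpoint, start Z0 = {Load, Halt}, keep only states in Sat with every successor in Z. Already a fixed point.
Sat(AG ((EG (EX lock)) ∧ (¬lock ∨ ¬valid))) = {Load, Halt}
|Sat(AG ((EG (EX lock)) ∧ (¬lock ∨ ¬valid)))| = |{Load, Halt}| = 2.

2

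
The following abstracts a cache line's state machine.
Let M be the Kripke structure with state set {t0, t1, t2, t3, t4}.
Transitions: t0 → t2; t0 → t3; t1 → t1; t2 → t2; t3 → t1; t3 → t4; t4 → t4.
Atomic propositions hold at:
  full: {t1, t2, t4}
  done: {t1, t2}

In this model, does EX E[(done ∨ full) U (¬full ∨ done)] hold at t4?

No

Sat(done ∨ full) = {t1, t2, t4}
Sat(¬full) = {t0, t3}
Sat(¬full ∨ done) = {t0, t1, t2, t3}
E[(done ∨ full) U (¬full ∨ done)]: least fixpoint, start Z0 = Sat((¬full ∨ done)) = {t0, t1, t2, t3}, add states in Sat(done ∨ full) with some successor in Z. Already a fixed point.
Sat(E[(done ∨ full) U (¬full ∨ done)]) = {t0, t1, t2, t3}
Sat(EX E[(done ∨ full) U (¬full ∨ done)]) = {s : some successor in {t0, t1, t2, t3}} = {t0, t1, t2, t3}
t4 ∉ Sat(EX E[(done ∨ full) U (¬full ∨ done)]) = {t0, t1, t2, t3}, so the formula does not hold at t4.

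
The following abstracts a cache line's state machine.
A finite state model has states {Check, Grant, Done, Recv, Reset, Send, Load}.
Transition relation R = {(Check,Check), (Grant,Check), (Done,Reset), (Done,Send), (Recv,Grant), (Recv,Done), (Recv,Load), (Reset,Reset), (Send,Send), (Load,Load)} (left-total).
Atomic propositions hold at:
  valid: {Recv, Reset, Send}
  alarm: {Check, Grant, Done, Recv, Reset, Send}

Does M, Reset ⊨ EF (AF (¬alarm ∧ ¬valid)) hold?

Sat(¬alarm) = {Load}
Sat(¬valid) = {Check, Grant, Done, Load}
Sat(¬alarm ∧ ¬valid) = {Load}
AF (¬alarm ∧ ¬valid): least fixpoint, start Z0 = {Load}, add states with every successor in Z. Already a fixed point.
Sat(AF (¬alarm ∧ ¬valid)) = {Load}
EF (AF (¬alarm ∧ ¬valid)): least fixpoint, start Z0 = {Load}, add states with some successor in Z. Z1 = {Recv, Load}; fixed.
Sat(EF (AF (¬alarm ∧ ¬valid))) = {Recv, Load}
Reset ∉ Sat(EF (AF (¬alarm ∧ ¬valid))) = {Recv, Load}, so the formula does not hold at Reset.

No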